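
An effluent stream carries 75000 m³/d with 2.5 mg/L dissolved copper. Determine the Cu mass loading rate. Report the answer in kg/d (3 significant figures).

75000 m³/d = 0.8681 m³/s.
Mass flux = Q·C = 0.8681 m³/s × 2.5 g/m³ = 2.17 g/s.
= 2.17 g/s × 86.4 = 187.5 kg/d.

188 kg/d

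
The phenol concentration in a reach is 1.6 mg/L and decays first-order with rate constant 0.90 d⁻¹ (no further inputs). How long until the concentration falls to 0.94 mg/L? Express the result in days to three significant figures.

0.591 d

t = ln(C₀/C)/k = ln(1.6/0.94)/0.90 = 0.5319/0.90 = 0.591 d.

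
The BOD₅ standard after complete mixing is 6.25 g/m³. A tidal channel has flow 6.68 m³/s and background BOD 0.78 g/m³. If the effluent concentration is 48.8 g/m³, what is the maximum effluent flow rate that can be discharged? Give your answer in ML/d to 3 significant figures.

Mass balance at complete mixing: C_std·(Q_w + Q_r) = Q_w·C_e + Q_r·C_b.
Rearranging, Q_w = Q_r·(C_std − C_b)/(C_e − C_std) = 6.68·(6.25 − 0.78) / (48.8 − 6.25) = 0.8587 m³/s.
= 74.2 ML/d.

74.2 ML/d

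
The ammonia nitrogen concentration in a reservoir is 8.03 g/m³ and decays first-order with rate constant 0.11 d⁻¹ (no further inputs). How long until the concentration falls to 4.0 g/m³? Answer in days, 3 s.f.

t = ln(C₀/C)/k = ln(8.03/4.0)/0.11 = 0.6969/0.11 = 6.335 d.

6.34 d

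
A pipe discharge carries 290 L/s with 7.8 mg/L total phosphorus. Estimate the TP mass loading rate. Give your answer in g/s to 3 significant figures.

290 L/s = 0.29 m³/s.
Mass flux = Q·C = 0.29 m³/s × 7.8 g/m³ = 2.262 g/s.

2.26 g/s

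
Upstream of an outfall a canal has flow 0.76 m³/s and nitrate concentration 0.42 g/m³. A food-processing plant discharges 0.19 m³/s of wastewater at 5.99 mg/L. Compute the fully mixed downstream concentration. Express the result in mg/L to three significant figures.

By mass balance at complete mixing, C = (0.19·5.99 + 0.76·0.42) / (0.19 + 0.76) = 1.457/0.95 = 1.534 mg/L.

1.53 mg/L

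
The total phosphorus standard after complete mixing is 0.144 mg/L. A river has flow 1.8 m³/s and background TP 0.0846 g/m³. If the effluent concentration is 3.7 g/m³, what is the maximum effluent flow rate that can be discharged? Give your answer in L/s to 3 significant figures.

30.1 L/s

Mass balance at complete mixing: C_std·(Q_w + Q_r) = Q_w·C_e + Q_r·C_b.
Rearranging, Q_w = Q_r·(C_std − C_b)/(C_e − C_std) = 1.8·(0.144 − 0.0846) / (3.7 − 0.144) = 0.03007 m³/s.
= 30.07 L/s.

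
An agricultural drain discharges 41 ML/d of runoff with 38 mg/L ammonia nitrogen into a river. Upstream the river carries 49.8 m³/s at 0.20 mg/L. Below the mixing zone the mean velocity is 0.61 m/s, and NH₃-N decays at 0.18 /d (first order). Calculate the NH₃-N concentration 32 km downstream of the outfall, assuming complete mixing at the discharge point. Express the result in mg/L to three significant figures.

41 ML/d = 0.4745 m³/s.
After complete mixing, C₀ = (0.4745·38 + 49.8·0.2) / 50.27 = 0.5568 mg/L.
Travel time t = 3.2e+04 m / 0.61 m/s = 5.246e+04 s = 0.6072 d.
C = 0.5568·exp(−0.18·0.6072) = 0.5568·0.8965 = 0.4991 mg/L.

0.499 mg/L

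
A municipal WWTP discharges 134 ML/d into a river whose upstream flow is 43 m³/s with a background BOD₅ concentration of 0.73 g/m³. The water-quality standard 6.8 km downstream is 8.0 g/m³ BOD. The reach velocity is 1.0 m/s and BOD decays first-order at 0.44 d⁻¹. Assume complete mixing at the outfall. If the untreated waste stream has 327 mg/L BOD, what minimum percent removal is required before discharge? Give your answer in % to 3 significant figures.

134 ML/d = 1.551 m³/s.
Travel time to the compliance point: t = 6800/1.0 = 6800 s = 0.0787 d; decay factor exp(−0.44·0.0787) = 0.966.
So the concentration just after mixing may be at most 8/0.966 = 8.282 mg/L.
Mass balance: 8.282·44.55 = 1.551·Cₑ + 43·0.73.
Cₑ = (369 − 31.39) / 1.551 = 217.7 mg/L.
Required removal = 1 − 217.7/327 = 33.44 %.

33.4 %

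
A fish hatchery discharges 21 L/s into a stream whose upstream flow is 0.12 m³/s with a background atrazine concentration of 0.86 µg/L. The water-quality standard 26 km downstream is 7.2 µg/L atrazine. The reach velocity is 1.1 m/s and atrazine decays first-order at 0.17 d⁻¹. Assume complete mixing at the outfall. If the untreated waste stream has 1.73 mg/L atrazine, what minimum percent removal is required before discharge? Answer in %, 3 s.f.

97.4 %

21 L/s = 0.021 m³/s.
0.86 µg/L = 0.00086 mg/L.
7.2 µg/L = 0.0072 mg/L.
Travel time to the compliance point: t = 2.6e+04/1.1 = 2.364e+04 s = 0.2736 d; decay factor exp(−0.17·0.2736) = 0.9546.
So the concentration just after mixing may be at most 0.0072/0.9546 = 0.007543 mg/L.
Mass balance: 0.007543·0.141 = 0.021·Cₑ + 0.12·0.00086.
Cₑ = (0.001064 − 0.0001032) / 0.021 = 0.04573 mg/L.
Required removal = 1 − 0.04573/1.73 = 97.36 %.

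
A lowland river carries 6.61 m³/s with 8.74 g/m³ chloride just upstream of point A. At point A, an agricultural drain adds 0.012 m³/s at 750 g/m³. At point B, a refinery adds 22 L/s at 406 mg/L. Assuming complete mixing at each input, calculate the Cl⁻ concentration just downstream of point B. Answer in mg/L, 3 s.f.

11.4 mg/L

After input A: C = (6.61·8.74 + 0.012·750) / 6.622 = 10.08 mg/L.
22 L/s = 0.022 m³/s.
After input B: C = (6.622·10.08 + 0.022·406) / 6.644 = 11.39 mg/L.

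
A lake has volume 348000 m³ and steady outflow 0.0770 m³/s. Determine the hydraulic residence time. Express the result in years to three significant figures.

Q = 0.0770 m³/s × 3.156e+07 s/yr = 2.43e+06 m³/yr.
Hydraulic residence time τ = V/Q = 348000/2.43e+06 = 0.1432 yr.

0.143 yr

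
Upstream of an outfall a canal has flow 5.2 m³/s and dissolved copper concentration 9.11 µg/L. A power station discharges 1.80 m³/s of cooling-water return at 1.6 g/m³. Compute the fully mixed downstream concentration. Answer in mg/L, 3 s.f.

9.11 µg/L = 0.00911 mg/L.
Flow-weighted mixing gives C = (1.8·1.6 + 5.2·0.00911) / (1.8 + 5.2) = 2.927/7 = 0.4182 mg/L.

0.418 mg/L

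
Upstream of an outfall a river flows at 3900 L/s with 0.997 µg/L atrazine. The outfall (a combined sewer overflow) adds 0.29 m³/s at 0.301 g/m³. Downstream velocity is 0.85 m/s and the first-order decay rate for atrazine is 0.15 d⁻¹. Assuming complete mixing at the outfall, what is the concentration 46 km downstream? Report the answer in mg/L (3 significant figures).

3900 L/s = 3.9 m³/s.
0.997 µg/L = 0.000997 mg/L.
After complete mixing, C₀ = (0.29·0.301 + 3.9·0.000997) / 4.19 = 0.02176 mg/L.
Travel time t = 4.6e+04 m / 0.85 m/s = 5.412e+04 s = 0.6264 d.
C = 0.02176·exp(−0.15·0.6264) = 0.02176·0.9103 = 0.01981 mg/L.

0.0198 mg/L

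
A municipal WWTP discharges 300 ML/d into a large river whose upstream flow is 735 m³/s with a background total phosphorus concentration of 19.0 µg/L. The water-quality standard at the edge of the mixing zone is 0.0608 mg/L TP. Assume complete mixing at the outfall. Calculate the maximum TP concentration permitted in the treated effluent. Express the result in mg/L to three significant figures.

8.91 mg/L

300 ML/d = 3.472 m³/s.
19.0 µg/L = 0.019 mg/L.
Mass balance: 0.0608·738.5 = 3.472·Cₑ + 735·0.019.
Cₑ = (44.9 − 13.96) / 3.472 = 8.909 mg/L.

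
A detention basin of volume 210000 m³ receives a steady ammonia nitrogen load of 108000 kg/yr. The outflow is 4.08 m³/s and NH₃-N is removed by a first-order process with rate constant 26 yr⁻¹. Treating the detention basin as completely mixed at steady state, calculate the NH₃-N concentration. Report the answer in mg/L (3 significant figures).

0.805 mg/L

Outflow Q = 4.08 m³/s × 3.156e+07 s/yr = 1.288e+08 m³/yr.
Steady-state CSTR mass balance: W = Q·C + k·V·C, so C = W/(Q + kV).
Q + kV = 1.288e+08 + 26·210000 = 1.342e+08 m³/yr.
C = 108000/1.342e+08 = 0.0008047 kg/m³ = 0.8047 mg/L.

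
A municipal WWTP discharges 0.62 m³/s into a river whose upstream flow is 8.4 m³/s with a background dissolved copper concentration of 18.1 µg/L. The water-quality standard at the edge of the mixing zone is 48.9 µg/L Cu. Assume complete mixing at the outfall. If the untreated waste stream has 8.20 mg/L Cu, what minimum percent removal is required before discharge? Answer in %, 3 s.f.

94.3 %

18.1 µg/L = 0.0181 mg/L.
48.9 µg/L = 0.0489 mg/L.
Mass balance: 0.0489·9.02 = 0.62·Cₑ + 8.4·0.0181.
Cₑ = (0.4411 − 0.152) / 0.62 = 0.4662 mg/L.
Required removal = 1 − 0.4662/8.20 = 94.31 %.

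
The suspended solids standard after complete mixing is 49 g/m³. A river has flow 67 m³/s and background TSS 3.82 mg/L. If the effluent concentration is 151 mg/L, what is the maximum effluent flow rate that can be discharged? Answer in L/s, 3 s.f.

29700 L/s

Mass balance at complete mixing: C_std·(Q_w + Q_r) = Q_w·C_e + Q_r·C_b.
Rearranging, Q_w = Q_r·(C_std − C_b)/(C_e − C_std) = 67·(49 − 3.82) / (151 − 49) = 29.68 m³/s.
= 2.968e+04 L/s.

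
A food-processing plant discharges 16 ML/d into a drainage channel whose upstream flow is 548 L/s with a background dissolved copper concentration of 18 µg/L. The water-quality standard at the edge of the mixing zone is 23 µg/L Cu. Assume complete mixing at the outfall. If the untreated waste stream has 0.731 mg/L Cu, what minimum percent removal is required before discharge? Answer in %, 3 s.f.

94.8 %

16 ML/d = 0.1852 m³/s.
548 L/s = 0.548 m³/s.
18 µg/L = 0.018 mg/L.
23 µg/L = 0.023 mg/L.
Mass balance: 0.023·0.7332 = 0.1852·Cₑ + 0.548·0.018.
Cₑ = (0.01686 − 0.009864) / 0.1852 = 0.0378 mg/L.
Required removal = 1 − 0.0378/0.731 = 94.83 %.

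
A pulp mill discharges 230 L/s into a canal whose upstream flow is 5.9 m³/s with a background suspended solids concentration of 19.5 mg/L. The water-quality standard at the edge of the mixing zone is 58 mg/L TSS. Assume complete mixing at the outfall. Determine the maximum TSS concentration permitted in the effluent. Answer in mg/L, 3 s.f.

230 L/s = 0.23 m³/s.
Mass balance: 58·6.13 = 0.23·Cₑ + 5.9·19.5.
Cₑ = (355.5 − 115.1) / 0.23 = 1046 mg/L.

1050 mg/L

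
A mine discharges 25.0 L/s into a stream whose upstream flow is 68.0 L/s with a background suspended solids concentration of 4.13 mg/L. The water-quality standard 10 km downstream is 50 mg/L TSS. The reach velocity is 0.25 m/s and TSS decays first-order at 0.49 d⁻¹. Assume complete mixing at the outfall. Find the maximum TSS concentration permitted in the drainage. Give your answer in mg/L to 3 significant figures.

25.0 L/s = 0.025 m³/s.
68.0 L/s = 0.068 m³/s.
Travel time to the compliance point: t = 1e+04/0.25 = 4e+04 s = 0.463 d; decay factor exp(−0.49·0.463) = 0.797.
So the concentration just after mixing may be at most 50/0.797 = 62.73 mg/L.
Mass balance: 62.73·0.093 = 0.025·Cₑ + 0.068·4.13.
Cₑ = (5.834 − 0.2808) / 0.025 = 222.1 mg/L.

222 mg/L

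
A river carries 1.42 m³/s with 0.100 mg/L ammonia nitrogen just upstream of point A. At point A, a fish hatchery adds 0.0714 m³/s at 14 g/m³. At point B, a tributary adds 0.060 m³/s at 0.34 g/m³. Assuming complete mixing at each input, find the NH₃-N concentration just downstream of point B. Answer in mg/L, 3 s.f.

After input A: C = (1.42·0.1 + 0.0714·14) / 1.491 = 0.7655 mg/L.
After input B: C = (1.491·0.7655 + 0.06·0.34) / 1.551 = 0.749 mg/L.

0.749 mg/L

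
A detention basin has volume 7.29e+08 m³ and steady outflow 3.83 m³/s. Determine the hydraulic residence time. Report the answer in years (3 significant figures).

Q = 3.83 m³/s × 3.156e+07 s/yr = 1.209e+08 m³/yr.
Hydraulic residence time τ = V/Q = 7.29e+08/1.209e+08 = 6.031 yr.

6.03 yr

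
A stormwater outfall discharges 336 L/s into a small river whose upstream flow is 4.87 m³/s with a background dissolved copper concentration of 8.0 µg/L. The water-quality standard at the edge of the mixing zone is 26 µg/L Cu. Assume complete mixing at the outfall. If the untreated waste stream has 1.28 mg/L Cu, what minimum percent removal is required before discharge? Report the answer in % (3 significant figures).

336 L/s = 0.336 m³/s.
8.0 µg/L = 0.008 mg/L.
26 µg/L = 0.026 mg/L.
Mass balance: 0.026·5.206 = 0.336·Cₑ + 4.87·0.008.
Cₑ = (0.1354 − 0.03896) / 0.336 = 0.2869 mg/L.
Required removal = 1 − 0.2869/1.28 = 77.59 %.

77.6 %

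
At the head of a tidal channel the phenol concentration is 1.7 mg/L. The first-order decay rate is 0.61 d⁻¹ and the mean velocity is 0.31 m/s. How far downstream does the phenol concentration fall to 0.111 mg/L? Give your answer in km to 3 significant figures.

From C = C₀·e^(−kt), t = ln(C₀/C)/k = ln(1.7/0.111)/0.61 = 2.729/0.61 = 4.474 d.
Distance = v·t = 0.31 m/s × 3.865e+05 s = 1.198e+05 m = 119.8 km.

120 km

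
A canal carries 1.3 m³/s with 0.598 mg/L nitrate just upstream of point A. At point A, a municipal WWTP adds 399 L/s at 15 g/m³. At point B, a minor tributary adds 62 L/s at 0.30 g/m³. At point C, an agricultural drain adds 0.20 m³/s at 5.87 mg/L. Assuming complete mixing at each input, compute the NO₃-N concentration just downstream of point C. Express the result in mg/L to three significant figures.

4.06 mg/L

399 L/s = 0.399 m³/s.
After input A: C = (1.3·0.598 + 0.399·15) / 1.699 = 3.98 mg/L.
62 L/s = 0.062 m³/s.
After input B: C = (1.699·3.98 + 0.062·0.3) / 1.761 = 3.851 mg/L.
After input C: C = (1.761·3.851 + 0.2·5.87) / 1.961 = 4.057 mg/L.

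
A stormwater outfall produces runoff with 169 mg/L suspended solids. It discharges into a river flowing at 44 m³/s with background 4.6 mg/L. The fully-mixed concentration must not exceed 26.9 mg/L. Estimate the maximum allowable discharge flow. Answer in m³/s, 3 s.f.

Mass balance at complete mixing: C_std·(Q_w + Q_r) = Q_w·C_e + Q_r·C_b.
Rearranging, Q_w = Q_r·(C_std − C_b)/(C_e − C_std) = 44·(26.9 − 4.6) / (169 − 26.9) = 6.905 m³/s.

6.90 m³/s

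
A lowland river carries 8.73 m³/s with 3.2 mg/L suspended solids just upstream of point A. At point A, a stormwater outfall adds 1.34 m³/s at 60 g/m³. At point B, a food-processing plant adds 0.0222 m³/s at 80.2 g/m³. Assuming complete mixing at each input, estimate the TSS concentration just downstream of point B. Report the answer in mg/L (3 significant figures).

After input A: C = (8.73·3.2 + 1.34·60) / 10.07 = 10.76 mg/L.
After input B: C = (10.07·10.76 + 0.0222·80.2) / 10.09 = 10.91 mg/L.

10.9 mg/L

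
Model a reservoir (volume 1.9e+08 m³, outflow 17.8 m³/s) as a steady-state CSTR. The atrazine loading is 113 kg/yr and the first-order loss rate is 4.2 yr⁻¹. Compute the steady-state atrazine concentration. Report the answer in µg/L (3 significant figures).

Outflow Q = 17.8 m³/s × 3.156e+07 s/yr = 5.617e+08 m³/yr.
Steady-state CSTR mass balance: W = Q·C + k·V·C, so C = W/(Q + kV).
Q + kV = 5.617e+08 + 4.2·1.9e+08 = 1.36e+09 m³/yr.
C = 113/1.36e+09 = 8.311e-08 kg/m³ = 8.311e-05 mg/L = 0.08311 µg/L.

0.0831 µg/L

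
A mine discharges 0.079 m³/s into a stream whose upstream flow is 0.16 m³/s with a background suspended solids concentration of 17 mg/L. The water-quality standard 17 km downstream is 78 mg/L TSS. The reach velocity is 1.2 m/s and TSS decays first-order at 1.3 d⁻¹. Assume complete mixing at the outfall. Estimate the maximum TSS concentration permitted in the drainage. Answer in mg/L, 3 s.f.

258 mg/L

Travel time to the compliance point: t = 1.7e+04/1.2 = 1.417e+04 s = 0.164 d; decay factor exp(−1.3·0.164) = 0.808.
So the concentration just after mixing may be at most 78/0.808 = 96.53 mg/L.
Mass balance: 96.53·0.239 = 0.079·Cₑ + 0.16·17.
Cₑ = (23.07 − 2.72) / 0.079 = 257.6 mg/L.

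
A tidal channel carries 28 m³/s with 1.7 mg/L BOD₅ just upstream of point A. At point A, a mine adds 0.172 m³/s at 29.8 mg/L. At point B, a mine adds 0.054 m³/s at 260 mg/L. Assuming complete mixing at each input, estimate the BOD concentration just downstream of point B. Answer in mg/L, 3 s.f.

After input A: C = (28·1.7 + 0.172·29.8) / 28.17 = 1.872 mg/L.
After input B: C = (28.17·1.872 + 0.054·260) / 28.23 = 2.365 mg/L.

2.37 mg/L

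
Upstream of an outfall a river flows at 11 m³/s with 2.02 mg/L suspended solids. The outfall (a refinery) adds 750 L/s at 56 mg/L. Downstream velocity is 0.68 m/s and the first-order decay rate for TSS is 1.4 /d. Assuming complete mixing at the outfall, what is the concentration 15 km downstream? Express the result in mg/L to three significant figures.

3.82 mg/L

750 L/s = 0.75 m³/s.
After complete mixing, C₀ = (0.75·56 + 11·2.02) / 11.75 = 5.466 mg/L.
Travel time t = 1.5e+04 m / 0.68 m/s = 2.206e+04 s = 0.2553 d.
C = 5.466·exp(−1.4·0.2553) = 5.466·0.6995 = 3.823 mg/L.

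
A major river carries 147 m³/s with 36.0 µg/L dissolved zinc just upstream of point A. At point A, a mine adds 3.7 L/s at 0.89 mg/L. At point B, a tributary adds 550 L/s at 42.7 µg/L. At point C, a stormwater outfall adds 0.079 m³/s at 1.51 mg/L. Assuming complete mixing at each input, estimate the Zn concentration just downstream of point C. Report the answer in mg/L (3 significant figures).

0.0368 mg/L

36.0 µg/L = 0.036 mg/L.
3.7 L/s = 0.0037 m³/s.
After input A: C = (147·0.036 + 0.0037·0.89) / 147 = 0.03602 mg/L.
550 L/s = 0.55 m³/s.
42.7 µg/L = 0.0427 mg/L.
After input B: C = (147·0.03602 + 0.55·0.0427) / 147.6 = 0.03605 mg/L.
After input C: C = (147.6·0.03605 + 0.079·1.51) / 147.6 = 0.03684 mg/L.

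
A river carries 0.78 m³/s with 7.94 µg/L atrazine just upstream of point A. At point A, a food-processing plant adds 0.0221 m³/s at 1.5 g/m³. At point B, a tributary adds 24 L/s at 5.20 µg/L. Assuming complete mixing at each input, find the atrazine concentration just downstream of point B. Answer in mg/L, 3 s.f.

0.0478 mg/L

7.94 µg/L = 0.00794 mg/L.
After input A: C = (0.78·0.00794 + 0.0221·1.5) / 0.8021 = 0.04905 mg/L.
24 L/s = 0.024 m³/s.
5.20 µg/L = 0.0052 mg/L.
After input B: C = (0.8021·0.04905 + 0.024·0.0052) / 0.8261 = 0.04778 mg/L.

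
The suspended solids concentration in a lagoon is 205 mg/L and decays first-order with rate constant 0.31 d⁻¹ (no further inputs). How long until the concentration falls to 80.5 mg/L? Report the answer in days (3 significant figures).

3.02 d

t = ln(C₀/C)/k = ln(205/80.5)/0.31 = 0.9348/0.31 = 3.015 d.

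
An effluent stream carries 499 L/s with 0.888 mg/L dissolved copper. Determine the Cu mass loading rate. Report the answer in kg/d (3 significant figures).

499 L/s = 0.499 m³/s.
Mass flux = Q·C = 0.499 m³/s × 0.888 g/m³ = 0.4431 g/s.
= 0.4431 g/s × 86.4 = 38.28 kg/d.

38.3 kg/d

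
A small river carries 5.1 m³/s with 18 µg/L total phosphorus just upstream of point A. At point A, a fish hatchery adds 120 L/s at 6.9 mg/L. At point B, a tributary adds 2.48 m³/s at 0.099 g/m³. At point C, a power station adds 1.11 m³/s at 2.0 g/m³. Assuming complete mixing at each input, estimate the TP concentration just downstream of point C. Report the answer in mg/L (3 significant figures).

0.384 mg/L

18 µg/L = 0.018 mg/L.
120 L/s = 0.12 m³/s.
After input A: C = (5.1·0.018 + 0.12·6.9) / 5.22 = 0.1762 mg/L.
After input B: C = (5.22·0.1762 + 2.48·0.099) / 7.7 = 0.1513 mg/L.
After input C: C = (7.7·0.1513 + 1.11·2) / 8.81 = 0.3843 mg/L.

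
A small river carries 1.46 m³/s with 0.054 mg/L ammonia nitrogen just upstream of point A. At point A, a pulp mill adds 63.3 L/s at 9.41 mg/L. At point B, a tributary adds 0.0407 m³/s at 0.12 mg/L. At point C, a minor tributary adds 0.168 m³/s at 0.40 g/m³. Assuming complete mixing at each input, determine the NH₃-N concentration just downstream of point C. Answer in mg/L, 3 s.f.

0.431 mg/L

63.3 L/s = 0.0633 m³/s.
After input A: C = (1.46·0.054 + 0.0633·9.41) / 1.523 = 0.4428 mg/L.
After input B: C = (1.523·0.4428 + 0.0407·0.12) / 1.564 = 0.4344 mg/L.
After input C: C = (1.564·0.4344 + 0.168·0.4) / 1.732 = 0.431 mg/L.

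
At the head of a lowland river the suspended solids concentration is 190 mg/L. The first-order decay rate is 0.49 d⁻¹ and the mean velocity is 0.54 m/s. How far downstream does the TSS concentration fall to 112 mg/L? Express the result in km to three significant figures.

50.3 km

From C = C₀·e^(−kt), t = ln(C₀/C)/k = ln(190/112)/0.49 = 0.5285/0.49 = 1.079 d.
Distance = v·t = 0.54 m/s × 9.319e+04 s = 5.032e+04 m = 50.32 km.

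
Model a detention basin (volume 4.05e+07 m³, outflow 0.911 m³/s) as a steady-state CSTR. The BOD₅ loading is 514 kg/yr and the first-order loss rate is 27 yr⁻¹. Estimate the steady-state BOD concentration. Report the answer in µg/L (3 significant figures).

0.458 µg/L

Outflow Q = 0.911 m³/s × 3.156e+07 s/yr = 2.875e+07 m³/yr.
Steady-state CSTR mass balance: W = Q·C + k·V·C, so C = W/(Q + kV).
Q + kV = 2.875e+07 + 27·4.05e+07 = 1.122e+09 m³/yr.
C = 514/1.122e+09 = 4.58e-07 kg/m³ = 0.000458 mg/L = 0.458 µg/L.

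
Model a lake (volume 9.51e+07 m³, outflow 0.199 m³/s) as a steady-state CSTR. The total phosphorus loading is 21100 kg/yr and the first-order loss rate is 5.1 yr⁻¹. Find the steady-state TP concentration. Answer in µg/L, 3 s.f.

42.9 µg/L

Outflow Q = 0.199 m³/s × 3.156e+07 s/yr = 6.28e+06 m³/yr.
Steady-state CSTR mass balance: W = Q·C + k·V·C, so C = W/(Q + kV).
Q + kV = 6.28e+06 + 5.1·9.51e+07 = 4.913e+08 m³/yr.
C = 21100/4.913e+08 = 4.295e-05 kg/m³ = 0.04295 mg/L = 42.95 µg/L.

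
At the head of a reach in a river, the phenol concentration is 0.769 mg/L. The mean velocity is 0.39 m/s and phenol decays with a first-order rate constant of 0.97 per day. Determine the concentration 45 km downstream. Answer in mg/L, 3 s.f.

0.211 mg/L

Travel time t = 45 km / 0.39 m/s = 4.5e+04/0.39 = 1.154e+05 s = 1.335 d.
First-order decay: C = 0.769·exp(−0.97·1.335) = 0.769·0.2738 = 0.2105 mg/L.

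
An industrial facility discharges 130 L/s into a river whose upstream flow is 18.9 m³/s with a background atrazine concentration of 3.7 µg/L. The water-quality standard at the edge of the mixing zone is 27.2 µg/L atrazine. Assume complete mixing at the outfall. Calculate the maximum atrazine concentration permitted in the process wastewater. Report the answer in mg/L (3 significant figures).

130 L/s = 0.13 m³/s.
3.7 µg/L = 0.0037 mg/L.
27.2 µg/L = 0.0272 mg/L.
Mass balance: 0.0272·19.03 = 0.13·Cₑ + 18.9·0.0037.
Cₑ = (0.5176 − 0.06993) / 0.13 = 3.444 mg/L.

3.44 mg/L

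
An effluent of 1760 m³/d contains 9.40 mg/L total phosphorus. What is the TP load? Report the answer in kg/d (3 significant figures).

1760 m³/d = 0.02037 m³/s.
Mass flux = Q·C = 0.02037 m³/s × 9.4 g/m³ = 0.1915 g/s.
= 0.1915 g/s × 86.4 = 16.54 kg/d.

16.5 kg/d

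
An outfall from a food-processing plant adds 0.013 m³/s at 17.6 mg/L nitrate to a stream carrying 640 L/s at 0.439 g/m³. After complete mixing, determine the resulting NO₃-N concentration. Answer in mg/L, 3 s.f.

640 L/s = 0.64 m³/s.
Conservation of mass across the mixing zone: C = (0.013·17.6 + 0.64·0.439) / (0.013 + 0.64) = 0.5098/0.653 = 0.7806 mg/L.

0.781 mg/L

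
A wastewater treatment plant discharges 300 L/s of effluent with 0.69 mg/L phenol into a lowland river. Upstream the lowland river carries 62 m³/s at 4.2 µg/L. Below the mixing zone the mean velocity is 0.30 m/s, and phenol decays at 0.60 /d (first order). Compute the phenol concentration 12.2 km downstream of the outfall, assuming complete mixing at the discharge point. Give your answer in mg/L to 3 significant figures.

300 L/s = 0.3 m³/s.
4.2 µg/L = 0.0042 mg/L.
After complete mixing, C₀ = (0.3·0.69 + 62·0.0042) / 62.3 = 0.007502 mg/L.
Travel time t = 1.22e+04 m / 0.30 m/s = 4.067e+04 s = 0.4707 d.
C = 0.007502·exp(−0.60·0.4707) = 0.007502·0.754 = 0.005657 mg/L.

0.00566 mg/L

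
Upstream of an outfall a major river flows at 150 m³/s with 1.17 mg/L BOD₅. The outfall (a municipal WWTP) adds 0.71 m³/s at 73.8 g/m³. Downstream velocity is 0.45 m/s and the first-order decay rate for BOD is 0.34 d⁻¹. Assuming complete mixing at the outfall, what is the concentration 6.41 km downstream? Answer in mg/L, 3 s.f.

After complete mixing, C₀ = (0.71·73.8 + 150·1.17) / 150.7 = 1.512 mg/L.
Travel time t = 6410 m / 0.45 m/s = 1.424e+04 s = 0.1649 d.
C = 1.512·exp(−0.34·0.1649) = 1.512·0.9455 = 1.43 mg/L.

1.43 mg/L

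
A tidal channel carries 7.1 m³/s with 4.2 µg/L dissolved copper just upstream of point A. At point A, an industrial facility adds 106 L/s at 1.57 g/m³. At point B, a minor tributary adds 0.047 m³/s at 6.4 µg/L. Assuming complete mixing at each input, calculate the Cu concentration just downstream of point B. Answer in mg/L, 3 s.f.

0.0271 mg/L

4.2 µg/L = 0.0042 mg/L.
106 L/s = 0.106 m³/s.
After input A: C = (7.1·0.0042 + 0.106·1.57) / 7.206 = 0.02723 mg/L.
6.4 µg/L = 0.0064 mg/L.
After input B: C = (7.206·0.02723 + 0.047·0.0064) / 7.253 = 0.0271 mg/L.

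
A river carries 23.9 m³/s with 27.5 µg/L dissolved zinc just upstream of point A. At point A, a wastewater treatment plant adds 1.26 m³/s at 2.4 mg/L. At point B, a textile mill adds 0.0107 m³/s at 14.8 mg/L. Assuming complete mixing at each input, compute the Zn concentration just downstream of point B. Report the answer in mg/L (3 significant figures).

27.5 µg/L = 0.0275 mg/L.
After input A: C = (23.9·0.0275 + 1.26·2.4) / 25.16 = 0.1463 mg/L.
After input B: C = (25.16·0.1463 + 0.0107·14.8) / 25.17 = 0.1525 mg/L.

0.153 mg/L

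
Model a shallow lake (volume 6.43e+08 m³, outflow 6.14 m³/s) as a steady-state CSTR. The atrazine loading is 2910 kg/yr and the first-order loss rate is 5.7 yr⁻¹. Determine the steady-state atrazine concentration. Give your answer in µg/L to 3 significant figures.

Outflow Q = 6.14 m³/s × 3.156e+07 s/yr = 1.938e+08 m³/yr.
Steady-state CSTR mass balance: W = Q·C + k·V·C, so C = W/(Q + kV).
Q + kV = 1.938e+08 + 5.7·6.43e+08 = 3.859e+09 m³/yr.
C = 2910/3.859e+09 = 7.541e-07 kg/m³ = 0.0007541 mg/L = 0.7541 µg/L.

0.754 µg/L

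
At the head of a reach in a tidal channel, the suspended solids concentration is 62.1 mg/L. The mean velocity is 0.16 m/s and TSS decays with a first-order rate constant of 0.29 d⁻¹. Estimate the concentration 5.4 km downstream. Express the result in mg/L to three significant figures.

Travel time t = 5.4 km / 0.16 m/s = 5400/0.16 = 3.375e+04 s = 0.3906 d.
First-order decay: C = 62.1·exp(−0.29·0.3906) = 62.1·0.8929 = 55.45 mg/L.

55.4 mg/L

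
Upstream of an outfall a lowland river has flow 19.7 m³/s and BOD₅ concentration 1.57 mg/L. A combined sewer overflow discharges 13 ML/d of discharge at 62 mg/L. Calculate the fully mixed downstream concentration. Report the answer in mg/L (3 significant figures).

13 ML/d = 0.1505 m³/s.
Conservation of mass across the mixing zone: C = (0.1505·62 + 19.7·1.57) / (0.1505 + 19.7) = 40.26/19.85 = 2.028 mg/L.

2.03 mg/L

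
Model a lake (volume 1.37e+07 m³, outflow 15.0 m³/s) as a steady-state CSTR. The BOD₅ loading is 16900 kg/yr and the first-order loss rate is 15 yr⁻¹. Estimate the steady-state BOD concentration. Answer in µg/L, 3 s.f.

24.9 µg/L

Outflow Q = 15.0 m³/s × 3.156e+07 s/yr = 4.734e+08 m³/yr.
Steady-state CSTR mass balance: W = Q·C + k·V·C, so C = W/(Q + kV).
Q + kV = 4.734e+08 + 15·1.37e+07 = 6.789e+08 m³/yr.
C = 16900/6.789e+08 = 2.489e-05 kg/m³ = 0.02489 mg/L = 24.89 µg/L.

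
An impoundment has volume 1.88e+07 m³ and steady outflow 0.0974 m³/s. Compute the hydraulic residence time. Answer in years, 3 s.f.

Q = 0.0974 m³/s × 3.156e+07 s/yr = 3.074e+06 m³/yr.
Hydraulic residence time τ = V/Q = 1.88e+07/3.074e+06 = 6.116 yr.

6.12 yr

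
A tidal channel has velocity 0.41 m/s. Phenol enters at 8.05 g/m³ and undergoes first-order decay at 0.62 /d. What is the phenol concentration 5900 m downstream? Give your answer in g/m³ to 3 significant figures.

7.26 g/m³

Travel time t = 5900 m / 0.41 m/s = 5900/0.41 = 1.439e+04 s = 0.1666 d.
First-order decay: C = 8.05·exp(−0.62·0.1666) = 8.05·0.9019 = 7.26 g/m³.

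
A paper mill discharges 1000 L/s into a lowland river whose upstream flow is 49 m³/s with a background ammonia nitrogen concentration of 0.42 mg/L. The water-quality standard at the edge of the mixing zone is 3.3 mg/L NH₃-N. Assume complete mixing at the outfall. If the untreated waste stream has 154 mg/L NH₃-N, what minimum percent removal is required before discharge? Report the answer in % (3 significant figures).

6.22 %

1000 L/s = 1 m³/s.
Mass balance: 3.3·50 = 1·Cₑ + 49·0.42.
Cₑ = (165 − 20.58) / 1 = 144.4 mg/L.
Required removal = 1 − 144.4/154 = 6.221 %.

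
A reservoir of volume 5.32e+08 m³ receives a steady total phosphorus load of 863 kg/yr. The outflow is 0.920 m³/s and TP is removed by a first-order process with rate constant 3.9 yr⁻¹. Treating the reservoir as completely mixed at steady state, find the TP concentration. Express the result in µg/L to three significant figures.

Outflow Q = 0.920 m³/s × 3.156e+07 s/yr = 2.903e+07 m³/yr.
Steady-state CSTR mass balance: W = Q·C + k·V·C, so C = W/(Q + kV).
Q + kV = 2.903e+07 + 3.9·5.32e+08 = 2.104e+09 m³/yr.
C = 863/2.104e+09 = 4.102e-07 kg/m³ = 0.0004102 mg/L = 0.4102 µg/L.

0.410 µg/L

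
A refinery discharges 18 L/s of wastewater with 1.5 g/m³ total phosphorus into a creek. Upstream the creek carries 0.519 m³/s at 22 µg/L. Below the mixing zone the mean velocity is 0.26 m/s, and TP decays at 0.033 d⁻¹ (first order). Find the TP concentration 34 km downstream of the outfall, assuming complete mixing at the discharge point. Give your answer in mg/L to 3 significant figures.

18 L/s = 0.018 m³/s.
22 µg/L = 0.022 mg/L.
After complete mixing, C₀ = (0.018·1.5 + 0.519·0.022) / 0.537 = 0.07154 mg/L.
Travel time t = 3.4e+04 m / 0.26 m/s = 1.308e+05 s = 1.514 d.
C = 0.07154·exp(−0.033·1.514) = 0.07154·0.9513 = 0.06806 mg/L.

0.0681 mg/L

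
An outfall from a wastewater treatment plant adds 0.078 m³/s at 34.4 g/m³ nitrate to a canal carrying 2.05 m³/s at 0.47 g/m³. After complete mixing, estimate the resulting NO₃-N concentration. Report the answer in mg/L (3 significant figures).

1.71 mg/L

Flow-weighted mixing gives C = (0.078·34.4 + 2.05·0.47) / (0.078 + 2.05) = 3.647/2.128 = 1.714 mg/L.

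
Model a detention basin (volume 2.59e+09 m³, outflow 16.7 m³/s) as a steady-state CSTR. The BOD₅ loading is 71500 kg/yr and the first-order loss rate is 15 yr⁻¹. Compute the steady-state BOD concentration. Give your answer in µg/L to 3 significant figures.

Outflow Q = 16.7 m³/s × 3.156e+07 s/yr = 5.27e+08 m³/yr.
Steady-state CSTR mass balance: W = Q·C + k·V·C, so C = W/(Q + kV).
Q + kV = 5.27e+08 + 15·2.59e+09 = 3.938e+10 m³/yr.
C = 71500/3.938e+10 = 1.816e-06 kg/m³ = 0.001816 mg/L = 1.816 µg/L.

1.82 µg/L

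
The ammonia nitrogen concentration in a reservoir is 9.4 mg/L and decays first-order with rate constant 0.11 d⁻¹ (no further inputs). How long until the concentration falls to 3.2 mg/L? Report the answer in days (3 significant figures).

9.80 d

t = ln(C₀/C)/k = ln(9.4/3.2)/0.11 = 1.078/0.11 = 9.796 d.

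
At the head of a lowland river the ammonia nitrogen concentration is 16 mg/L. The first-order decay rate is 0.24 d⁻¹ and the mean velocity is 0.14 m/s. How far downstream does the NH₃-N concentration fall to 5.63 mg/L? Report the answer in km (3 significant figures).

52.6 km

From C = C₀·e^(−kt), t = ln(C₀/C)/k = ln(16/5.63)/0.24 = 1.044/0.24 = 4.352 d.
Distance = v·t = 0.14 m/s × 3.76e+05 s = 5.264e+04 m = 52.64 km.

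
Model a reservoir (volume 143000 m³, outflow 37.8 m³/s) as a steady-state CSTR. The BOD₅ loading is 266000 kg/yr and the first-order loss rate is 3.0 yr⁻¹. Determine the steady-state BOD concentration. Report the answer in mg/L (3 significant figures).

0.223 mg/L

Outflow Q = 37.8 m³/s × 3.156e+07 s/yr = 1.193e+09 m³/yr.
Steady-state CSTR mass balance: W = Q·C + k·V·C, so C = W/(Q + kV).
Q + kV = 1.193e+09 + 3.0·143000 = 1.193e+09 m³/yr.
C = 266000/1.193e+09 = 0.0002229 kg/m³ = 0.2229 mg/L.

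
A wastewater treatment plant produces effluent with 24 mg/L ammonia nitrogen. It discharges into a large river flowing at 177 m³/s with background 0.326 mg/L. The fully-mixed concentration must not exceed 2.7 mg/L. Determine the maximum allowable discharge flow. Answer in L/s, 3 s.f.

Mass balance at complete mixing: C_std·(Q_w + Q_r) = Q_w·C_e + Q_r·C_b.
Rearranging, Q_w = Q_r·(C_std − C_b)/(C_e − C_std) = 177·(2.7 − 0.326) / (24 − 2.7) = 19.73 m³/s.
= 1.973e+04 L/s.

19700 L/s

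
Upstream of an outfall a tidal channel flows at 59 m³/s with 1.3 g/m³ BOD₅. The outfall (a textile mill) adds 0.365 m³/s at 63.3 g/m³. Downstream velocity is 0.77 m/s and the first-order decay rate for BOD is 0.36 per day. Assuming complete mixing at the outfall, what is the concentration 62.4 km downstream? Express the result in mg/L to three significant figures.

1.20 mg/L

After complete mixing, C₀ = (0.365·63.3 + 59·1.3) / 59.37 = 1.681 mg/L.
Travel time t = 6.24e+04 m / 0.77 m/s = 8.104e+04 s = 0.938 d.
C = 1.681·exp(−0.36·0.938) = 1.681·0.7134 = 1.199 mg/L.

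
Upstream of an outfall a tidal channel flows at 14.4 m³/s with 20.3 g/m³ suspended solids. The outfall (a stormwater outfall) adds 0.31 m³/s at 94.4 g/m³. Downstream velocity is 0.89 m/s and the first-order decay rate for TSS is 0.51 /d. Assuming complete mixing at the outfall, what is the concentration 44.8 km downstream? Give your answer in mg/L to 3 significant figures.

16.2 mg/L

After complete mixing, C₀ = (0.31·94.4 + 14.4·20.3) / 14.71 = 21.86 mg/L.
Travel time t = 4.48e+04 m / 0.89 m/s = 5.034e+04 s = 0.5826 d.
C = 21.86·exp(−0.51·0.5826) = 21.86·0.7429 = 16.24 mg/L.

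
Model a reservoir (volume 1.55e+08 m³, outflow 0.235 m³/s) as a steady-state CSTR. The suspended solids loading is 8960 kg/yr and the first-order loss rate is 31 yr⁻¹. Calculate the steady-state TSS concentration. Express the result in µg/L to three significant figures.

1.86 µg/L

Outflow Q = 0.235 m³/s × 3.156e+07 s/yr = 7.416e+06 m³/yr.
Steady-state CSTR mass balance: W = Q·C + k·V·C, so C = W/(Q + kV).
Q + kV = 7.416e+06 + 31·1.55e+08 = 4.812e+09 m³/yr.
C = 8960/4.812e+09 = 1.862e-06 kg/m³ = 0.001862 mg/L = 1.862 µg/L.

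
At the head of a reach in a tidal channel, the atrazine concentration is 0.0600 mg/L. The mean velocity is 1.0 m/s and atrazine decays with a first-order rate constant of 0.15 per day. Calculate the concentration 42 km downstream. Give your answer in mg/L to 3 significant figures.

Travel time t = 42 km / 1.0 m/s = 4.2e+04/1.0 = 4.2e+04 s = 0.4861 d.
First-order decay: C = 0.0600·exp(−0.15·0.4861) = 0.0600·0.9297 = 0.05578 mg/L.

0.0558 mg/L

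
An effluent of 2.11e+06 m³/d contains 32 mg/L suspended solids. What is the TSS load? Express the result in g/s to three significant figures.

781 g/s

2.11e+06 m³/d = 24.42 m³/s.
Mass flux = Q·C = 24.42 m³/s × 32 g/m³ = 781.5 g/s.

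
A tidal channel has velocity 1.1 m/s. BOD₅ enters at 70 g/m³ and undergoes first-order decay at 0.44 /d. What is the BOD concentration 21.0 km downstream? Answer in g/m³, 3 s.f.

63.5 g/m³

Travel time t = 21.0 km / 1.1 m/s = 2.1e+04/1.1 = 1.909e+04 s = 0.221 d.
First-order decay: C = 70·exp(−0.44·0.221) = 70·0.9074 = 63.51 g/m³.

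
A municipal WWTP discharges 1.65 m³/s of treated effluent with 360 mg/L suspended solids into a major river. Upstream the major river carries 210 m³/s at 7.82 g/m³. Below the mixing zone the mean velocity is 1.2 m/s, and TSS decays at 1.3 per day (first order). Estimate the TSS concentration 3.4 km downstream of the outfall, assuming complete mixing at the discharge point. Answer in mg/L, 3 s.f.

10.1 mg/L

After complete mixing, C₀ = (1.65·360 + 210·7.82) / 211.7 = 10.57 mg/L.
Travel time t = 3400 m / 1.2 m/s = 2833 s = 0.03279 d.
C = 10.57·exp(−1.3·0.03279) = 10.57·0.9583 = 10.12 mg/L.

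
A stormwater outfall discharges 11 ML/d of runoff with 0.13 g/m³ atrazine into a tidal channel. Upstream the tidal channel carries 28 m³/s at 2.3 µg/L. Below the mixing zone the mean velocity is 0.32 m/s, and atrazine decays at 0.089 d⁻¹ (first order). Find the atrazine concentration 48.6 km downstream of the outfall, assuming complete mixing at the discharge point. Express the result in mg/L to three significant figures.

0.00246 mg/L

11 ML/d = 0.1273 m³/s.
2.3 µg/L = 0.0023 mg/L.
After complete mixing, C₀ = (0.1273·0.13 + 28·0.0023) / 28.13 = 0.002878 mg/L.
Travel time t = 4.86e+04 m / 0.32 m/s = 1.519e+05 s = 1.758 d.
C = 0.002878·exp(−0.089·1.758) = 0.002878·0.8552 = 0.002461 mg/L.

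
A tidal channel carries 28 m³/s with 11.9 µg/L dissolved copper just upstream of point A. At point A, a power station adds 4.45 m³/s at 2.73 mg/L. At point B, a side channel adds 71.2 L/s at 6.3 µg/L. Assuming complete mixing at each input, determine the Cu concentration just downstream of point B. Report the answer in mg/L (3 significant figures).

0.384 mg/L

11.9 µg/L = 0.0119 mg/L.
After input A: C = (28·0.0119 + 4.45·2.73) / 32.45 = 0.3846 mg/L.
71.2 L/s = 0.0712 m³/s.
6.3 µg/L = 0.0063 mg/L.
After input B: C = (32.45·0.3846 + 0.0712·0.0063) / 32.52 = 0.3838 mg/L.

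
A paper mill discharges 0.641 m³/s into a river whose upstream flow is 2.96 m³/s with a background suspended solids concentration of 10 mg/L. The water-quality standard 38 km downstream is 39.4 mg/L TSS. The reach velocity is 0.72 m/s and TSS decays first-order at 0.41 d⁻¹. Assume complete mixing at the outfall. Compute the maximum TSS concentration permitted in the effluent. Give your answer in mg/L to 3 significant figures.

238 mg/L

Travel time to the compliance point: t = 3.8e+04/0.72 = 5.278e+04 s = 0.6109 d; decay factor exp(−0.41·0.6109) = 0.7785.
So the concentration just after mixing may be at most 39.4/0.7785 = 50.61 mg/L.
Mass balance: 50.61·3.601 = 0.641·Cₑ + 2.96·10.
Cₑ = (182.3 − 29.6) / 0.641 = 238.2 mg/L.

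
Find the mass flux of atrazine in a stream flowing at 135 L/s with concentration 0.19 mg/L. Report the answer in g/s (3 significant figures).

135 L/s = 0.135 m³/s.
Mass flux = Q·C = 0.135 m³/s × 0.19 g/m³ = 0.02565 g/s.

0.0257 g/s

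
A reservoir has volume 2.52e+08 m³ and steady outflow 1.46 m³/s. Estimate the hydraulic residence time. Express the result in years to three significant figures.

Q = 1.46 m³/s × 3.156e+07 s/yr = 4.607e+07 m³/yr.
Hydraulic residence time τ = V/Q = 2.52e+08/4.607e+07 = 5.469 yr.

5.47 yr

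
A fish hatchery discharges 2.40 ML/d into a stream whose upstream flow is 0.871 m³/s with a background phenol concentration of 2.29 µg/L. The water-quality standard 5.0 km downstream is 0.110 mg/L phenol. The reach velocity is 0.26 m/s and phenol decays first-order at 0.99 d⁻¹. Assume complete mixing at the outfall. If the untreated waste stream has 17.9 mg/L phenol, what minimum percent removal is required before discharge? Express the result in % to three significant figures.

2.40 ML/d = 0.02778 m³/s.
2.29 µg/L = 0.00229 mg/L.
Travel time to the compliance point: t = 5000/0.26 = 1.923e+04 s = 0.2226 d; decay factor exp(−0.99·0.2226) = 0.8022.
So the concentration just after mixing may be at most 0.11/0.8022 = 0.1371 mg/L.
Mass balance: 0.1371·0.8988 = 0.02778·Cₑ + 0.871·0.00229.
Cₑ = (0.1232 − 0.001995) / 0.02778 = 4.365 mg/L.
Required removal = 1 − 4.365/17.9 = 75.62 %.

75.6 %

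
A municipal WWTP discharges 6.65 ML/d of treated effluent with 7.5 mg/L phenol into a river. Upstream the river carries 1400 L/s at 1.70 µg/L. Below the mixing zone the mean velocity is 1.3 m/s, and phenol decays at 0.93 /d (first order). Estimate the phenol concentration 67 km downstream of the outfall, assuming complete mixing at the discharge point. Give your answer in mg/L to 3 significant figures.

6.65 ML/d = 0.07697 m³/s.
1400 L/s = 1.4 m³/s.
1.70 µg/L = 0.0017 mg/L.
After complete mixing, C₀ = (0.07697·7.5 + 1.4·0.0017) / 1.477 = 0.3925 mg/L.
Travel time t = 6.7e+04 m / 1.3 m/s = 5.154e+04 s = 0.5965 d.
C = 0.3925·exp(−0.93·0.5965) = 0.3925·0.5742 = 0.2254 mg/L.

0.225 mg/L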